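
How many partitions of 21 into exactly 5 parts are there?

101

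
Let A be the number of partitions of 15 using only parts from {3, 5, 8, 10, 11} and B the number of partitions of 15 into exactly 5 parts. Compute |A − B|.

27

Partitions of 15 using only parts from {3, 5, 8, 10, 11}: 3.
Partitions of 15 into exactly 5 parts: 30.
|3 − 30| = 27.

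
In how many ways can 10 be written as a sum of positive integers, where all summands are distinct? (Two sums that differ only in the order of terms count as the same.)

10

The partitions of 10 that satisfy the conditions:
10
9 + 1
8 + 2
7 + 3
7 + 2 + 1
6 + 4
6 + 3 + 1
5 + 4 + 1
5 + 3 + 2
4 + 3 + 2 + 1
Counting gives 10.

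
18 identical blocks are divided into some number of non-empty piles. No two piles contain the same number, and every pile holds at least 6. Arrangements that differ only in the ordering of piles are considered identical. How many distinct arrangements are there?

Listing the qualifying partitions of 18:
18
12+6
11+7
10+8

4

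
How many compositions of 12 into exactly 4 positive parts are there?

Equivalently, choose which 3 of the 11 gaps become plus signs: C(11,3) = 165.

165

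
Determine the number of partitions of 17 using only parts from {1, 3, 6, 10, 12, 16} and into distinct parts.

2

The partitions of 17 that satisfy the conditions:
16 + 1
10 + 6 + 1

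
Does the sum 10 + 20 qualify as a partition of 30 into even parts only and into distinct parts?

Yes

The parts sum to 30, and the condition 'every summand is even' holds; the condition 'all summands are distinct' holds.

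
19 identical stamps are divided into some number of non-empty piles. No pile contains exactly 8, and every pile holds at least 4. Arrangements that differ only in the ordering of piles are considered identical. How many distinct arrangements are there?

15

They are:
19
15, 4
14, 5
13, 6
12, 7
11, 4, 4
10, 9
10, 5, 4
9, 6, 4
9, 5, 5
7, 7, 5
7, 6, 6
7, 4, 4, 4
6, 5, 4, 4
5, 5, 5, 4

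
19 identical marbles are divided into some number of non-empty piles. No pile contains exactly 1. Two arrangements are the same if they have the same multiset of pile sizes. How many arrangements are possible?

105

A full systematic count gives 105.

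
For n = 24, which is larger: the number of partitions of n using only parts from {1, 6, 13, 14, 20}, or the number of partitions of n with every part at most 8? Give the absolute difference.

909

Partitions of 24 using only parts from {1, 6, 13, 14, 20}: 10.
Partitions of 24 with every part at most 8: 919.
|10 − 919| = 909.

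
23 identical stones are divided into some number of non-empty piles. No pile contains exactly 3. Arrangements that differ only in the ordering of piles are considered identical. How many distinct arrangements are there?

628

A full systematic count gives 628.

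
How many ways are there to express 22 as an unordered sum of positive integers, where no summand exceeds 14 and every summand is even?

49

A partial list (first 12 by largest part):
8, 14
2, 6, 14
4, 4, 14
2, 2, 4, 14
2, 2, 2, 2, 14
10, 12
2, 8, 12
4, 6, 12
2, 2, 6, 12
2, 4, 4, 12
2, 2, 2, 4, 12
2, 2, 2, 2, 2, 12
…and 37 more, for 49 total.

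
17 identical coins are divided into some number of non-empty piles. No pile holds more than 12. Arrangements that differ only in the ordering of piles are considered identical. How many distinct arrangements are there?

285

Enumerating by decreasing first part gives 285 partitions in all.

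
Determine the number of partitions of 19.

490

Enumerating by decreasing first part gives 490 partitions in all.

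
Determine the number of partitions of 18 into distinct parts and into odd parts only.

5

Enumerating:
1,17
3,15
5,13
7,11
1,3,5,9
Counting gives 5.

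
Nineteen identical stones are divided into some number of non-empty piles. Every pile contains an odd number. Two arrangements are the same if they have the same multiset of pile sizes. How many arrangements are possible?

54

There are too many to list fully; the first 12 (by largest part) are:
19
17, 1, 1
15, 3, 1
15, 1, 1, 1, 1
13, 5, 1
13, 3, 3
13, 3, 1, 1, 1
13, 1, 1, 1, 1, 1, 1
11, 7, 1
11, 5, 3
11, 5, 1, 1, 1
11, 3, 3, 1, 1
…and 42 more, for 54 total.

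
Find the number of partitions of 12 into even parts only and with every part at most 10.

Listing the qualifying partitions of 12:
10 + 2
8 + 4
8 + 2 + 2
6 + 6
6 + 4 + 2
6 + 2 + 2 + 2
4 + 4 + 4
4 + 4 + 2 + 2
4 + 2 + 2 + 2 + 2
2 + 2 + 2 + 2 + 2 + 2
That's 10 in total.

10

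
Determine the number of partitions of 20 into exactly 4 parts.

64

There are too many to list fully; the first 12 (by largest part) are:
17+1+1+1
16+2+1+1
15+3+1+1
15+2+2+1
14+4+1+1
14+3+2+1
14+2+2+2
13+5+1+1
13+4+2+1
13+3+3+1
13+3+2+2
12+6+1+1
…and 52 more, for 64 total.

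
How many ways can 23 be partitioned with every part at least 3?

Direct enumeration gives 88 partitions.

88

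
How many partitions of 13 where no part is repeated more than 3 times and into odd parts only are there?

The partitions of 13 that satisfy the conditions:
13
1,1,11
1,3,9
1,5,7
3,3,7
1,1,1,3,7
3,5,5
1,1,1,5,5
1,1,3,3,5
That's 9 in total.

9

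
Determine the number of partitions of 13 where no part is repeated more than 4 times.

76

There are 76 such partitions.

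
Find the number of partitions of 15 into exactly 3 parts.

They are:
13+1+1
12+2+1
11+3+1
11+2+2
10+4+1
10+3+2
9+5+1
9+4+2
9+3+3
8+6+1
8+5+2
8+4+3
7+7+1
7+6+2
7+5+3
7+4+4
6+6+3
6+5+4
5+5+5
Counting gives 19.

19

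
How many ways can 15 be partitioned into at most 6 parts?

110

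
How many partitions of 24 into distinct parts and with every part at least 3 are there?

38

A partial list (first 12 by largest part):
24
21+3
20+4
19+5
18+6
17+7
17+4+3
16+8
16+5+3
15+9
15+6+3
15+5+4
…and 26 more, for 38 total.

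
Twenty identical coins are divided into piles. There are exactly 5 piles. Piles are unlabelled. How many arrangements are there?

84

Enumerating by decreasing first part gives 84 partitions in all.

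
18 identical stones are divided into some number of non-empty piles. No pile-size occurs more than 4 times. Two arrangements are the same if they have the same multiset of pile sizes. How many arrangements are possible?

262

There are 262 such partitions.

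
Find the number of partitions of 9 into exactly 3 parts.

The partitions of 9 that satisfy the conditions:
1 + 1 + 7
1 + 2 + 6
1 + 3 + 5
2 + 2 + 5
1 + 4 + 4
2 + 3 + 4
3 + 3 + 3
That's 7 in total.

7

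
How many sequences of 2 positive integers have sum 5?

By stars and bars with positive parts, the count is C(4,1) = 4.

4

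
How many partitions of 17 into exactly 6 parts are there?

There are too many to list fully; the first 12 (by largest part) are:
12, 1, 1, 1, 1, 1
11, 2, 1, 1, 1, 1
10, 3, 1, 1, 1, 1
10, 2, 2, 1, 1, 1
9, 4, 1, 1, 1, 1
9, 3, 2, 1, 1, 1
9, 2, 2, 2, 1, 1
8, 5, 1, 1, 1, 1
8, 4, 2, 1, 1, 1
8, 3, 3, 1, 1, 1
8, 3, 2, 2, 1, 1
8, 2, 2, 2, 2, 1
…and 32 more, for 44 total.

44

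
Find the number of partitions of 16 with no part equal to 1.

A partial list (first 12 by largest part):
16
14 + 2
13 + 3
12 + 4
12 + 2 + 2
11 + 5
11 + 3 + 2
10 + 6
10 + 4 + 2
10 + 3 + 3
10 + 2 + 2 + 2
9 + 7
…and 43 more, for 55 total.

55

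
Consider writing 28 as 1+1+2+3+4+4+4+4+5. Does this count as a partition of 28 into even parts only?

The parts sum to 28, and the condition 'every summand is even' is violated.

No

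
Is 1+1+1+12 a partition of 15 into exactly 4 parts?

Yes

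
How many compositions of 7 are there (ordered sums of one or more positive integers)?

64

Each of the 6 gaps between 7 units is either a break or not: 2^6 = 64.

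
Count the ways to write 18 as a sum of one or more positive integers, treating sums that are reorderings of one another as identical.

385

Direct enumeration gives 385 partitions.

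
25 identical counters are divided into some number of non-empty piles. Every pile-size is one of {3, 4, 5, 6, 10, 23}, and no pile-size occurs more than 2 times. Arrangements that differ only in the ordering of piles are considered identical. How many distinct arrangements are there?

Enumerating:
5 + 10 + 10
3 + 6 + 6 + 10
4 + 5 + 6 + 10
3 + 3 + 4 + 5 + 10
3 + 5 + 5 + 6 + 6
4 + 4 + 5 + 6 + 6
3 + 3 + 4 + 4 + 5 + 6

7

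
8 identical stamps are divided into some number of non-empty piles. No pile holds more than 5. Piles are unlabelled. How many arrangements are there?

They are:
5,3
5,2,1
5,1,1,1
4,4
4,3,1
4,2,2
4,2,1,1
4,1,1,1,1
3,3,2
3,3,1,1
3,2,2,1
3,2,1,1,1
3,1,1,1,1,1
2,2,2,2
2,2,2,1,1
2,2,1,1,1,1
2,1,1,1,1,1,1
1,1,1,1,1,1,1,1

18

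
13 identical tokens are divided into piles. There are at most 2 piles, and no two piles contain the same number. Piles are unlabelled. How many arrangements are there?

7

They are:
13
1+12
2+11
3+10
4+9
5+8
6+7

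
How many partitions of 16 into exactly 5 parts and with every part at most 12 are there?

There are too many to list fully; the first 12 (by largest part) are:
12 + 1 + 1 + 1 + 1
11 + 2 + 1 + 1 + 1
10 + 3 + 1 + 1 + 1
10 + 2 + 2 + 1 + 1
9 + 4 + 1 + 1 + 1
9 + 3 + 2 + 1 + 1
9 + 2 + 2 + 2 + 1
8 + 5 + 1 + 1 + 1
8 + 4 + 2 + 1 + 1
8 + 3 + 3 + 1 + 1
8 + 3 + 2 + 2 + 1
8 + 2 + 2 + 2 + 2
…and 25 more, for 37 total.

37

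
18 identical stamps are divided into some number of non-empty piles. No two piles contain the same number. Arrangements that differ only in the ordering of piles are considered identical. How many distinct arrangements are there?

46

There are too many to list fully; the first 12 (by largest part) are:
18
1,17
2,16
3,15
1,2,15
4,14
1,3,14
5,13
1,4,13
2,3,13
6,12
1,5,12
…and 34 more, for 46 total.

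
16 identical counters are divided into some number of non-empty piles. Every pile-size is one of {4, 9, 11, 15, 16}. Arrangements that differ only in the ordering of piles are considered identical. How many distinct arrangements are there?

The partitions of 16 that satisfy the conditions:
16
4, 4, 4, 4
Counting gives 2.

2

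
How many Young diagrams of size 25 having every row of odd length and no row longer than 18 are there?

134

Counting exhaustively, 134 partitions satisfy the conditions.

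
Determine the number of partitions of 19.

Counting exhaustively, 490 partitions satisfy the conditions.

490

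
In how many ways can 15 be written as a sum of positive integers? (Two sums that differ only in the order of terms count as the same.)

176

Enumerating by decreasing first part gives 176 partitions in all.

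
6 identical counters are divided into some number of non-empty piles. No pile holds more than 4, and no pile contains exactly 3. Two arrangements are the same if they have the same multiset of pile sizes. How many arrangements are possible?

6

Listing the qualifying partitions of 6:
4 + 2
4 + 1 + 1
2 + 2 + 2
2 + 2 + 1 + 1
2 + 1 + 1 + 1 + 1
1 + 1 + 1 + 1 + 1 + 1
Counting gives 6.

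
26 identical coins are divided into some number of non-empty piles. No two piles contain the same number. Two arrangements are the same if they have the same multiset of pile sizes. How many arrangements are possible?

165

Systematic enumeration (by largest part, then next-largest, …) yields 165.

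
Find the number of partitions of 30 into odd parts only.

296

Counting exhaustively, 296 partitions satisfy the conditions.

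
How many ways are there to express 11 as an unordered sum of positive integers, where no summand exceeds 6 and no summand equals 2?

They are:
6+5
6+4+1
6+3+1+1
6+1+1+1+1+1
5+5+1
5+4+1+1
5+3+3
5+3+1+1+1
5+1+1+1+1+1+1
4+4+3
4+4+1+1+1
4+3+3+1
4+3+1+1+1+1
4+1+1+1+1+1+1+1
3+3+3+1+1
3+3+1+1+1+1+1
3+1+1+1+1+1+1+1+1
1+1+1+1+1+1+1+1+1+1+1

18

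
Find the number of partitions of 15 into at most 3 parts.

A partial list (first 12 by largest part):
15
14, 1
13, 2
13, 1, 1
12, 3
12, 2, 1
11, 4
11, 3, 1
11, 2, 2
10, 5
10, 4, 1
10, 3, 2
…and 15 more, for 27 total.

27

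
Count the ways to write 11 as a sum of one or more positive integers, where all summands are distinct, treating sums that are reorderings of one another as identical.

12

Listing the qualifying partitions of 11:
11
10+1
9+2
8+3
8+2+1
7+4
7+3+1
6+5
6+4+1
6+3+2
5+4+2
5+3+2+1
Counting gives 12.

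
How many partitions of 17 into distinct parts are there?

There are too many to list fully; the first 12 (by largest part) are:
17
16,1
15,2
14,3
14,2,1
13,4
13,3,1
12,5
12,4,1
12,3,2
11,6
11,5,1
…and 26 more, for 38 total.

38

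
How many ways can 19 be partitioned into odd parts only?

There are too many to list fully; the first 12 (by largest part) are:
19
17+1+1
15+3+1
15+1+1+1+1
13+5+1
13+3+3
13+3+1+1+1
13+1+1+1+1+1+1
11+7+1
11+5+3
11+5+1+1+1
11+3+3+1+1
…and 42 more, for 54 total.

54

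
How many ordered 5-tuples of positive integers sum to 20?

Equivalently, choose which 4 of the 19 gaps become plus signs: C(19,4) = 3876.

3876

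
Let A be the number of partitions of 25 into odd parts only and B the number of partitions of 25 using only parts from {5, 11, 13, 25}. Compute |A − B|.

Partitions of 25 into odd parts only: 142.
Partitions of 25 using only parts from {5, 11, 13, 25}: 2.
|142 − 2| = 140.

140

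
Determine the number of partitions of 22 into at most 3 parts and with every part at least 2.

There are too many to list fully; the first 12 (by largest part) are:
22
20 + 2
19 + 3
18 + 4
18 + 2 + 2
17 + 5
17 + 3 + 2
16 + 6
16 + 4 + 2
16 + 3 + 3
15 + 7
15 + 5 + 2
…and 29 more, for 41 total.

41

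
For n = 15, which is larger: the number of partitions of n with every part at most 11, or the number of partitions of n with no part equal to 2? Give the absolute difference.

Partitions of 15 with every part at most 11: 169.
Partitions of 15 with no part equal to 2: 75.
|169 − 75| = 94.

94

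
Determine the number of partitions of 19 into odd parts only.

54

A partial list (first 12 by largest part):
19
17 + 1 + 1
15 + 3 + 1
15 + 1 + 1 + 1 + 1
13 + 5 + 1
13 + 3 + 3
13 + 3 + 1 + 1 + 1
13 + 1 + 1 + 1 + 1 + 1 + 1
11 + 7 + 1
11 + 5 + 3
11 + 5 + 1 + 1 + 1
11 + 3 + 3 + 1 + 1
…and 42 more, for 54 total.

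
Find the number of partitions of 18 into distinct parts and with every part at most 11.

32

A partial list (first 12 by largest part):
11,7
11,6,1
11,5,2
11,4,3
11,4,2,1
10,8
10,7,1
10,6,2
10,5,3
10,5,2,1
10,4,3,1
9,8,1
…and 20 more, for 32 total.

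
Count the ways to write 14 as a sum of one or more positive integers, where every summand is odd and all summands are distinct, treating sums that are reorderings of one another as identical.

Enumerating:
1, 13
3, 11
5, 9
That's 3 in total.

3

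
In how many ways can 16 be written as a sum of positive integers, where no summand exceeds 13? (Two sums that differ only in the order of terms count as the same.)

Counting exhaustively, 227 partitions satisfy the conditions.

227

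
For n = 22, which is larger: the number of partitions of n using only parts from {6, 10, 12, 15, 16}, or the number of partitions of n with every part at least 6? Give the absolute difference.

8

Partitions of 22 using only parts from {6, 10, 12, 15, 16}: 3.
Partitions of 22 with every part at least 6: 11.
|3 − 11| = 8.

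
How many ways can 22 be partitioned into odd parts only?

89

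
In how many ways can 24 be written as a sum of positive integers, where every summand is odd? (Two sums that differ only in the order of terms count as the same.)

Enumerating by decreasing first part gives 122 partitions in all.

122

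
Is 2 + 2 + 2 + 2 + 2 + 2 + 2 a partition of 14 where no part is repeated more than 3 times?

The parts sum to 14, and the condition 'no summand is used more than 3 times' is violated.

No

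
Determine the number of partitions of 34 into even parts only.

There are 297 such partitions.

297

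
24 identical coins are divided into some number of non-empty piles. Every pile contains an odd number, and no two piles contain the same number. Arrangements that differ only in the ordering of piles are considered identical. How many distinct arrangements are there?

Enumerating:
23 + 1
21 + 3
19 + 5
17 + 7
15 + 9
15 + 5 + 3 + 1
13 + 11
13 + 7 + 3 + 1
11 + 9 + 3 + 1
11 + 7 + 5 + 1
9 + 7 + 5 + 3

11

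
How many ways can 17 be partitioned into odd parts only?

A partial list (first 12 by largest part):
17
15 + 1 + 1
13 + 3 + 1
13 + 1 + 1 + 1 + 1
11 + 5 + 1
11 + 3 + 3
11 + 3 + 1 + 1 + 1
11 + 1 + 1 + 1 + 1 + 1 + 1
9 + 7 + 1
9 + 5 + 3
9 + 5 + 1 + 1 + 1
9 + 3 + 3 + 1 + 1
…and 26 more, for 38 total.

38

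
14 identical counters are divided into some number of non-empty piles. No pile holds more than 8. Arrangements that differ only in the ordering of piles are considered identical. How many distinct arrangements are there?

Counting exhaustively, 116 partitions satisfy the conditions.

116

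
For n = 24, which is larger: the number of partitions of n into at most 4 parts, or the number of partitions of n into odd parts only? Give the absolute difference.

47

Partitions of 24 into at most 4 parts: 169.
Partitions of 24 into odd parts only: 122.
|169 − 122| = 47.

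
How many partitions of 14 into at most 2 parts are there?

8

Enumerating:
14
1,13
2,12
3,11
4,10
5,9
6,8
7,7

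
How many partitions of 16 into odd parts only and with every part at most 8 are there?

21

The partitions of 16 that satisfy the conditions:
1,1,7,7
1,3,5,7
1,1,1,1,5,7
3,3,3,7
1,1,1,3,3,7
1,1,1,1,1,1,3,7
1,1,1,1,1,1,1,1,1,7
1,5,5,5
3,3,5,5
1,1,1,3,5,5
1,1,1,1,1,1,5,5
1,1,3,3,3,5
1,1,1,1,1,3,3,5
1,1,1,1,1,1,1,1,3,5
1,1,1,1,1,1,1,1,1,1,1,5
1,3,3,3,3,3
1,1,1,1,3,3,3,3
1,1,1,1,1,1,1,3,3,3
1,1,1,1,1,1,1,1,1,1,3,3
1,1,1,1,1,1,1,1,1,1,1,1,1,3
1,1,1,1,1,1,1,1,1,1,1,1,1,1,1,1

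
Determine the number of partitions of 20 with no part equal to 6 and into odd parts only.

64

There are too many to list fully; the first 12 (by largest part) are:
19+1
17+3
17+1+1+1
15+5
15+3+1+1
15+1+1+1+1+1
13+7
13+5+1+1
13+3+3+1
13+3+1+1+1+1
13+1+1+1+1+1+1+1
11+9
…and 52 more, for 64 total.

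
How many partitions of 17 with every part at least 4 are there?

12

The partitions of 17 that satisfy the conditions:
17
4+13
5+12
6+11
7+10
8+9
4+4+9
4+5+8
4+6+7
5+5+7
5+6+6
4+4+4+5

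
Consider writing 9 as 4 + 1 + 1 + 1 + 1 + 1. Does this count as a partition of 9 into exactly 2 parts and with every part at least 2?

The parts sum to 9, and the condition 'there are exactly 2 summands' is violated.

No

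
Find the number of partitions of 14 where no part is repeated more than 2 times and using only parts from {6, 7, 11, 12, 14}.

2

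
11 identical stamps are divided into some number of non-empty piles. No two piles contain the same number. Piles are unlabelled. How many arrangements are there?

Listing the qualifying partitions of 11:
11
10+1
9+2
8+3
8+2+1
7+4
7+3+1
6+5
6+4+1
6+3+2
5+4+2
5+3+2+1

12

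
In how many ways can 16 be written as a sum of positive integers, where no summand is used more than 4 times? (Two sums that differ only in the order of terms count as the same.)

164

Direct enumeration gives 164 partitions.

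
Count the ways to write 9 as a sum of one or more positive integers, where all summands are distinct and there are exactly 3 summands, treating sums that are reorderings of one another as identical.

3

They are:
6,2,1
5,3,1
4,3,2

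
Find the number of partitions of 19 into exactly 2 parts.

They are:
1,18
2,17
3,16
4,15
5,14
6,13
7,12
8,11
9,10
Counting gives 9.

9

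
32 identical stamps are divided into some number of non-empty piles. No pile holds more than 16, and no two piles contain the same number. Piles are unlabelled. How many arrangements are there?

253

Direct enumeration gives 253 partitions.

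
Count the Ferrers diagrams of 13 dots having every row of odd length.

Listing the qualifying partitions of 13:
13
1+1+11
1+3+9
1+1+1+1+9
1+5+7
3+3+7
1+1+1+3+7
1+1+1+1+1+1+7
3+5+5
1+1+1+5+5
1+1+3+3+5
1+1+1+1+1+3+5
1+1+1+1+1+1+1+1+5
1+3+3+3+3
1+1+1+1+3+3+3
1+1+1+1+1+1+1+3+3
1+1+1+1+1+1+1+1+1+1+3
1+1+1+1+1+1+1+1+1+1+1+1+1
That's 18 in total.

18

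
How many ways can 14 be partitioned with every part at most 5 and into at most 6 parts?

32

A partial list (first 12 by largest part):
5+5+4
5+5+3+1
5+5+2+2
5+5+2+1+1
5+5+1+1+1+1
5+4+4+1
5+4+3+2
5+4+3+1+1
5+4+2+2+1
5+4+2+1+1+1
5+3+3+3
5+3+3+2+1
…and 20 more, for 32 total.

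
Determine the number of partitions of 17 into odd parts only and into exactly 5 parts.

10

Enumerating:
1 + 1 + 1 + 1 + 13
1 + 1 + 1 + 3 + 11
1 + 1 + 1 + 5 + 9
1 + 1 + 3 + 3 + 9
1 + 1 + 1 + 7 + 7
1 + 1 + 3 + 5 + 7
1 + 3 + 3 + 3 + 7
1 + 1 + 5 + 5 + 5
1 + 3 + 3 + 5 + 5
3 + 3 + 3 + 3 + 5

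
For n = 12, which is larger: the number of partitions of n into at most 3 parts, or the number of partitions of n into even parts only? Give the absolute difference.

8

Partitions of 12 into at most 3 parts: 19.
Partitions of 12 into even parts only: 11.
|19 − 11| = 8.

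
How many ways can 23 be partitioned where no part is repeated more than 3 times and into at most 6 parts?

A full systematic count gives 424.

424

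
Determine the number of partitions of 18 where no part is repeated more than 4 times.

Systematic enumeration (by largest part, then next-largest, …) yields 262.

262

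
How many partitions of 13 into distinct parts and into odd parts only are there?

3

The partitions of 13 that satisfy the conditions:
13
1+3+9
1+5+7
That's 3 in total.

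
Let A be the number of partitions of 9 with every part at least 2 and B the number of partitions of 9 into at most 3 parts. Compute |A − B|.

Partitions of 9 with every part at least 2: 8.
Partitions of 9 into at most 3 parts: 12.
|8 − 12| = 4.

4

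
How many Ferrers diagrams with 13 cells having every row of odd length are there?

They are:
13
11 + 1 + 1
9 + 3 + 1
9 + 1 + 1 + 1 + 1
7 + 5 + 1
7 + 3 + 3
7 + 3 + 1 + 1 + 1
7 + 1 + 1 + 1 + 1 + 1 + 1
5 + 5 + 3
5 + 5 + 1 + 1 + 1
5 + 3 + 3 + 1 + 1
5 + 3 + 1 + 1 + 1 + 1 + 1
5 + 1 + 1 + 1 + 1 + 1 + 1 + 1 + 1
3 + 3 + 3 + 3 + 1
3 + 3 + 3 + 1 + 1 + 1 + 1
3 + 3 + 1 + 1 + 1 + 1 + 1 + 1 + 1
3 + 1 + 1 + 1 + 1 + 1 + 1 + 1 + 1 + 1 + 1
1 + 1 + 1 + 1 + 1 + 1 + 1 + 1 + 1 + 1 + 1 + 1 + 1

18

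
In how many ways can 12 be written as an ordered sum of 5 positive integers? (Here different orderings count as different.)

Equivalently, choose which 4 of the 11 gaps become plus signs: C(11,4) = 330.

330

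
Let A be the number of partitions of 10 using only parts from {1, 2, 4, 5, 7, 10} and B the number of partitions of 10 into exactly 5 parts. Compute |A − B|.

13

Partitions of 10 using only parts from {1, 2, 4, 5, 7, 10}: 20.
Partitions of 10 into exactly 5 parts: 7.
|20 − 7| = 13.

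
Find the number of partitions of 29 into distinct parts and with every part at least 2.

137

Direct enumeration gives 137 partitions.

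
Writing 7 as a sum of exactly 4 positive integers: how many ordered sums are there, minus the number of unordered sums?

Compositions: C(6,3) = 20.
Partitions of 7 into exactly 4 parts: 3.
Difference: 20 − 3 = 17.

17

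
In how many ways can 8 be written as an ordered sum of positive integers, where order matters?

There are 7 gaps and each independently is a cut or not, giving 2^7 = 128.

128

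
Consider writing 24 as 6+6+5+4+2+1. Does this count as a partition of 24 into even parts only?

The parts sum to 24, and the condition 'every summand is even' is violated.

No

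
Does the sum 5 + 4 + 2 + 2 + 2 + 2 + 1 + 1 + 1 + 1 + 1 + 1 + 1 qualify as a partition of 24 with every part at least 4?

No

The parts sum to 24, and the condition 'every summand is at least 4' is violated.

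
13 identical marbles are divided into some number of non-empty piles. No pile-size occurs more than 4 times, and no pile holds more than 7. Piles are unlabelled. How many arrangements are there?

58

There are too many to list fully; the first 12 (by largest part) are:
7, 6
7, 5, 1
7, 4, 2
7, 4, 1, 1
7, 3, 3
7, 3, 2, 1
7, 3, 1, 1, 1
7, 2, 2, 2
7, 2, 2, 1, 1
7, 2, 1, 1, 1, 1
6, 6, 1
6, 5, 2
…and 46 more, for 58 total.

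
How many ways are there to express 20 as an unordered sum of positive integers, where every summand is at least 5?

13

They are:
20
5, 15
6, 14
7, 13
8, 12
9, 11
10, 10
5, 5, 10
5, 6, 9
5, 7, 8
6, 6, 8
6, 7, 7
5, 5, 5, 5
Counting gives 13.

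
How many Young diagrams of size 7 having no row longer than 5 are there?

13

They are:
5, 2
5, 1, 1
4, 3
4, 2, 1
4, 1, 1, 1
3, 3, 1
3, 2, 2
3, 2, 1, 1
3, 1, 1, 1, 1
2, 2, 2, 1
2, 2, 1, 1, 1
2, 1, 1, 1, 1, 1
1, 1, 1, 1, 1, 1, 1
That's 13 in total.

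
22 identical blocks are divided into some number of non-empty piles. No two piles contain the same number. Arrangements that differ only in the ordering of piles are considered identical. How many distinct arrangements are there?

89

There are 89 such partitions.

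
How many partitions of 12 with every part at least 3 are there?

9

Enumerating:
12
9, 3
8, 4
7, 5
6, 6
6, 3, 3
5, 4, 3
4, 4, 4
3, 3, 3, 3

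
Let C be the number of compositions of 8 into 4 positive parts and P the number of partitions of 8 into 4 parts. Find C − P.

Compositions: C(7,3) = 35.
Unordered (partitions into 4 parts): 5.
Difference: 35 − 5 = 30.

30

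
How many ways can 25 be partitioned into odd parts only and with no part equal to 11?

Enumerating by decreasing first part gives 120 partitions in all.

120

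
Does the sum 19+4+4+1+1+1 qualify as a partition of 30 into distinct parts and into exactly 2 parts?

The parts sum to 30, and the condition 'all summands are distinct' is violated.

No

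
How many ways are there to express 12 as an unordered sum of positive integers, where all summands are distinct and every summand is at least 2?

The partitions of 12 that satisfy the conditions:
12
10+2
9+3
8+4
7+5
7+3+2
6+4+2
5+4+3
Counting gives 8.

8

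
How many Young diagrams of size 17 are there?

297

Counting exhaustively, 297 partitions satisfy the conditions.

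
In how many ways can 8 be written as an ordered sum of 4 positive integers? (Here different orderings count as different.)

35

By stars and bars with positive parts, the count is C(7,3) = 35.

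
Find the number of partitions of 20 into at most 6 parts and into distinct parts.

64

A partial list (first 12 by largest part):
20
19, 1
18, 2
17, 3
17, 2, 1
16, 4
16, 3, 1
15, 5
15, 4, 1
15, 3, 2
14, 6
14, 5, 1
…and 52 more, for 64 total.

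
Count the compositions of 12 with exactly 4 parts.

165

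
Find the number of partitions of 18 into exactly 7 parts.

49

There are too many to list fully; the first 12 (by largest part) are:
1,1,1,1,1,1,12
1,1,1,1,1,2,11
1,1,1,1,1,3,10
1,1,1,1,2,2,10
1,1,1,1,1,4,9
1,1,1,1,2,3,9
1,1,1,2,2,2,9
1,1,1,1,1,5,8
1,1,1,1,2,4,8
1,1,1,1,3,3,8
1,1,1,2,2,3,8
1,1,2,2,2,2,8
…and 37 more, for 49 total.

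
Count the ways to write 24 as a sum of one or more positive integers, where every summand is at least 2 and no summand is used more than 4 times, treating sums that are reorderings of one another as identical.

Direct enumeration gives 276 partitions.

276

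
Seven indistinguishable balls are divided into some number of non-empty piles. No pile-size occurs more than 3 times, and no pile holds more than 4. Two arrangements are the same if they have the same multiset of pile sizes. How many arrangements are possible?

The partitions of 7 that satisfy the conditions:
4,3
4,2,1
4,1,1,1
3,3,1
3,2,2
3,2,1,1
2,2,2,1
2,2,1,1,1

8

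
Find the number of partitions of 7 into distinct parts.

5

Enumerating:
7
1, 6
2, 5
3, 4
1, 2, 4
Counting gives 5.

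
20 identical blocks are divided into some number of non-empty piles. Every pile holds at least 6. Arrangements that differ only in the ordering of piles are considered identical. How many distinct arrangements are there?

8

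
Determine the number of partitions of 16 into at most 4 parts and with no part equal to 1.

A partial list (first 12 by largest part):
16
14+2
13+3
12+4
12+2+2
11+5
11+3+2
10+6
10+4+2
10+3+3
10+2+2+2
9+7
…and 25 more, for 37 total.

37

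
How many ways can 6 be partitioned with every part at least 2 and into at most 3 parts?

The partitions of 6 that satisfy the conditions:
6
4 + 2
3 + 3
2 + 2 + 2
Counting gives 4.

4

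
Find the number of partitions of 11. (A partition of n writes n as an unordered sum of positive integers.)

56

There are too many to list fully; the first 12 (by largest part) are:
11
10+1
9+2
9+1+1
8+3
8+2+1
8+1+1+1
7+4
7+3+1
7+2+2
7+2+1+1
7+1+1+1+1
…and 44 more, for 56 total.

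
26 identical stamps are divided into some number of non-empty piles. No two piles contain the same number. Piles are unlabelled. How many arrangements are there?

Counting exhaustively, 165 partitions satisfy the conditions.

165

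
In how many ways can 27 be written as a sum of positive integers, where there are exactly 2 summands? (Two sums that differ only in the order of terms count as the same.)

13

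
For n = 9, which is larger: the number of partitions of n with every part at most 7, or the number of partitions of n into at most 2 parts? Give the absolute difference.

23

Partitions of 9 with every part at most 7: 28.
Partitions of 9 into at most 2 parts: 5.
|28 − 5| = 23.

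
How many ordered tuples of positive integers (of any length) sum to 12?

The number of compositions of n is 2^(n−1); here 2^11 = 2048.

2048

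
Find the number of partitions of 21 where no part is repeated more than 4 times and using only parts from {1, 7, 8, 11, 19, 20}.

5

Listing the qualifying partitions of 21:
20,1
19,1,1
11,8,1,1
11,7,1,1,1
7,7,7
That's 5 in total.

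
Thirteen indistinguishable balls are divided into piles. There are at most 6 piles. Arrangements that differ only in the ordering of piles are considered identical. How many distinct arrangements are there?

71

Direct enumeration gives 71 partitions.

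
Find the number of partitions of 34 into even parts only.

There are 297 such partitions.

297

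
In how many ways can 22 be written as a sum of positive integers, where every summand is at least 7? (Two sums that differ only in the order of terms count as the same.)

Enumerating:
22
15+7
14+8
13+9
12+10
11+11
8+7+7

7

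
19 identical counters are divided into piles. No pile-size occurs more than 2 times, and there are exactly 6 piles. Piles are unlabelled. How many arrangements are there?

23

The partitions of 19 that satisfy the conditions:
10 + 3 + 2 + 2 + 1 + 1
9 + 4 + 2 + 2 + 1 + 1
9 + 3 + 3 + 2 + 1 + 1
8 + 5 + 2 + 2 + 1 + 1
8 + 4 + 3 + 2 + 1 + 1
8 + 3 + 3 + 2 + 2 + 1
7 + 6 + 2 + 2 + 1 + 1
7 + 5 + 3 + 2 + 1 + 1
7 + 4 + 4 + 2 + 1 + 1
7 + 4 + 3 + 3 + 1 + 1
7 + 4 + 3 + 2 + 2 + 1
6 + 6 + 3 + 2 + 1 + 1
6 + 5 + 4 + 2 + 1 + 1
6 + 5 + 3 + 3 + 1 + 1
6 + 5 + 3 + 2 + 2 + 1
6 + 4 + 4 + 3 + 1 + 1
6 + 4 + 4 + 2 + 2 + 1
6 + 4 + 3 + 3 + 2 + 1
5 + 5 + 4 + 3 + 1 + 1
5 + 5 + 4 + 2 + 2 + 1
5 + 5 + 3 + 3 + 2 + 1
5 + 4 + 4 + 3 + 2 + 1
5 + 4 + 3 + 3 + 2 + 2
That's 23 in total.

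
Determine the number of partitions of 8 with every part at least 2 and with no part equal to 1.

7

They are:
8
2,6
3,5
4,4
2,2,4
2,3,3
2,2,2,2
That's 7 in total.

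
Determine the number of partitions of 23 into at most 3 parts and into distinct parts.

A partial list (first 12 by largest part):
23
1+22
2+21
3+20
1+2+20
4+19
1+3+19
5+18
1+4+18
2+3+18
6+17
1+5+17
…and 33 more, for 45 total.

45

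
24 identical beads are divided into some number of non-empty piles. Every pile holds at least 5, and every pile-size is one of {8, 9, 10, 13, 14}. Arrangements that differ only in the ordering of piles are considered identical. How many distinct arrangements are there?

Listing the qualifying partitions of 24:
14+10
8+8+8

2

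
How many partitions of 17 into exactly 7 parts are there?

There are too many to list fully; the first 12 (by largest part) are:
11+1+1+1+1+1+1
10+2+1+1+1+1+1
9+3+1+1+1+1+1
9+2+2+1+1+1+1
8+4+1+1+1+1+1
8+3+2+1+1+1+1
8+2+2+2+1+1+1
7+5+1+1+1+1+1
7+4+2+1+1+1+1
7+3+3+1+1+1+1
7+3+2+2+1+1+1
7+2+2+2+2+1+1
…and 26 more, for 38 total.

38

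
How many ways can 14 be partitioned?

135

Systematic enumeration (by largest part, then next-largest, …) yields 135.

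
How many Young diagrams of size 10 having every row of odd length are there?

Enumerating:
1+9
3+7
1+1+1+7
5+5
1+1+3+5
1+1+1+1+1+5
1+3+3+3
1+1+1+1+3+3
1+1+1+1+1+1+1+3
1+1+1+1+1+1+1+1+1+1
Counting gives 10.

10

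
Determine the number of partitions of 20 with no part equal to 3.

330

Systematic enumeration (by largest part, then next-largest, …) yields 330.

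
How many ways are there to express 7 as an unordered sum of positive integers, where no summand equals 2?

The partitions of 7 that satisfy the conditions:
7
6 + 1
5 + 1 + 1
4 + 3
4 + 1 + 1 + 1
3 + 3 + 1
3 + 1 + 1 + 1 + 1
1 + 1 + 1 + 1 + 1 + 1 + 1

8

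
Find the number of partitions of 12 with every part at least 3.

Enumerating:
12
3, 9
4, 8
5, 7
6, 6
3, 3, 6
3, 4, 5
4, 4, 4
3, 3, 3, 3
Counting gives 9.

9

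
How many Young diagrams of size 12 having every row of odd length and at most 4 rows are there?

8

They are:
11, 1
9, 3
9, 1, 1, 1
7, 5
7, 3, 1, 1
5, 5, 1, 1
5, 3, 3, 1
3, 3, 3, 3
That's 8 in total.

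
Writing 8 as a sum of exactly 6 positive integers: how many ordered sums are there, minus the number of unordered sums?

19

Compositions: C(7,5) = 21.
Unordered (partitions into 6 parts): 2.
Difference: 21 − 2 = 19.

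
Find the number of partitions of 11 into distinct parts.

They are:
11
10,1
9,2
8,3
8,2,1
7,4
7,3,1
6,5
6,4,1
6,3,2
5,4,2
5,3,2,1

12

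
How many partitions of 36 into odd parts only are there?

Direct enumeration gives 668 partitions.

668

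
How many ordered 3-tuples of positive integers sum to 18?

Equivalently, choose which 2 of the 17 gaps become plus signs: C(17,2) = 136.

136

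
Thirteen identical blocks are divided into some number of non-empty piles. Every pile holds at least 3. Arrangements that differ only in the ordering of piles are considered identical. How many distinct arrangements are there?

10

Listing the qualifying partitions of 13:
13
3, 10
4, 9
5, 8
6, 7
3, 3, 7
3, 4, 6
3, 5, 5
4, 4, 5
3, 3, 3, 4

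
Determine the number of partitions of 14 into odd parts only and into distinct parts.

The partitions of 14 that satisfy the conditions:
13, 1
11, 3
9, 5

3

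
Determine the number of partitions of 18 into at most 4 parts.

84

A full systematic count gives 84.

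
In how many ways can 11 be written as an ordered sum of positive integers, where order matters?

1024

The number of compositions of n is 2^(n−1); here 2^10 = 1024.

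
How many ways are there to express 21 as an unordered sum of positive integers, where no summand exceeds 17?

785

Systematic enumeration (by largest part, then next-largest, …) yields 785.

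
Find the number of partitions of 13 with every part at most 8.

Direct enumeration gives 89 partitions.

89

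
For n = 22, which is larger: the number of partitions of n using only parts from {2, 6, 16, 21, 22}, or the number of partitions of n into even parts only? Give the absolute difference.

49

Partitions of 22 using only parts from {2, 6, 16, 21, 22}: 7.
Partitions of 22 into even parts only: 56.
|7 − 56| = 49.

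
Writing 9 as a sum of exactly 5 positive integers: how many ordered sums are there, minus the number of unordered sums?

65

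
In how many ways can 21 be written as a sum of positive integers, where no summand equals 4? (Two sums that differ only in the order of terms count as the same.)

495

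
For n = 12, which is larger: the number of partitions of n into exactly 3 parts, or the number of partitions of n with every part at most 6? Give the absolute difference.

46

Partitions of 12 into exactly 3 parts: 12.
Partitions of 12 with every part at most 6: 58.
|12 − 58| = 46.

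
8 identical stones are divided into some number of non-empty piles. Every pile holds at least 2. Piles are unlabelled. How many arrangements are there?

7

The partitions of 8 that satisfy the conditions:
8
6, 2
5, 3
4, 4
4, 2, 2
3, 3, 2
2, 2, 2, 2
That's 7 in total.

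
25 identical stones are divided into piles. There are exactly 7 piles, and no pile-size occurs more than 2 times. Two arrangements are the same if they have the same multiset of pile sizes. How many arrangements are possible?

57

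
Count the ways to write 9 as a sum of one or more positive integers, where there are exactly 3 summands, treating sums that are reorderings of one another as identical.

7

They are:
1+1+7
1+2+6
1+3+5
2+2+5
1+4+4
2+3+4
3+3+3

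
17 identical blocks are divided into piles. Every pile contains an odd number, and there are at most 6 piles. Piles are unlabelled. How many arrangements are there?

19

They are:
17
15,1,1
13,3,1
13,1,1,1,1
11,5,1
11,3,3
11,3,1,1,1
9,7,1
9,5,3
9,5,1,1,1
9,3,3,1,1
7,7,3
7,7,1,1,1
7,5,5
7,5,3,1,1
7,3,3,3,1
5,5,5,1,1
5,5,3,3,1
5,3,3,3,3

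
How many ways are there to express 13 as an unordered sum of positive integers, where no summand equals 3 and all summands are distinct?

They are:
13
12, 1
11, 2
10, 2, 1
9, 4
8, 5
8, 4, 1
7, 6
7, 5, 1
7, 4, 2
6, 5, 2
6, 4, 2, 1

12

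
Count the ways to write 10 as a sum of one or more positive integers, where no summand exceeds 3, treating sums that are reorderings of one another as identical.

They are:
3, 3, 3, 1
3, 3, 2, 2
3, 3, 2, 1, 1
3, 3, 1, 1, 1, 1
3, 2, 2, 2, 1
3, 2, 2, 1, 1, 1
3, 2, 1, 1, 1, 1, 1
3, 1, 1, 1, 1, 1, 1, 1
2, 2, 2, 2, 2
2, 2, 2, 2, 1, 1
2, 2, 2, 1, 1, 1, 1
2, 2, 1, 1, 1, 1, 1, 1
2, 1, 1, 1, 1, 1, 1, 1, 1
1, 1, 1, 1, 1, 1, 1, 1, 1, 1
That's 14 in total.

14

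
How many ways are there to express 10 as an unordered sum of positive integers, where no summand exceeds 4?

23

The partitions of 10 that satisfy the conditions:
4, 4, 2
4, 4, 1, 1
4, 3, 3
4, 3, 2, 1
4, 3, 1, 1, 1
4, 2, 2, 2
4, 2, 2, 1, 1
4, 2, 1, 1, 1, 1
4, 1, 1, 1, 1, 1, 1
3, 3, 3, 1
3, 3, 2, 2
3, 3, 2, 1, 1
3, 3, 1, 1, 1, 1
3, 2, 2, 2, 1
3, 2, 2, 1, 1, 1
3, 2, 1, 1, 1, 1, 1
3, 1, 1, 1, 1, 1, 1, 1
2, 2, 2, 2, 2
2, 2, 2, 2, 1, 1
2, 2, 2, 1, 1, 1, 1
2, 2, 1, 1, 1, 1, 1, 1
2, 1, 1, 1, 1, 1, 1, 1, 1
1, 1, 1, 1, 1, 1, 1, 1, 1, 1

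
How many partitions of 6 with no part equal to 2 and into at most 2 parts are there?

3

Enumerating:
6
5,1
3,3
That's 3 in total.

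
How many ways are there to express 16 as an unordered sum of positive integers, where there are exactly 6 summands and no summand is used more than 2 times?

Listing the qualifying partitions of 16:
1,1,2,2,3,7
1,1,2,2,4,6
1,1,2,3,3,6
1,1,2,2,5,5
1,1,2,3,4,5
1,2,2,3,3,5
1,1,3,3,4,4
1,2,2,3,4,4

8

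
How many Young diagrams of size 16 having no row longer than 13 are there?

Direct enumeration gives 227 partitions.

227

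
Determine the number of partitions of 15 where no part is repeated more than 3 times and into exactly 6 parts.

17

Enumerating:
8,2,2,1,1,1
7,3,2,1,1,1
7,2,2,2,1,1
6,4,2,1,1,1
6,3,3,1,1,1
6,3,2,2,1,1
5,5,2,1,1,1
5,4,3,1,1,1
5,4,2,2,1,1
5,3,3,2,1,1
5,3,2,2,2,1
4,4,4,1,1,1
4,4,3,2,1,1
4,4,2,2,2,1
4,3,3,3,1,1
4,3,3,2,2,1
3,3,3,2,2,2
That's 17 in total.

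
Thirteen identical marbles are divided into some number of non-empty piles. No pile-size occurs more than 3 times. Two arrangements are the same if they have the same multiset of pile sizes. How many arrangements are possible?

A partial list (first 12 by largest part):
13
12, 1
11, 2
11, 1, 1
10, 3
10, 2, 1
10, 1, 1, 1
9, 4
9, 3, 1
9, 2, 2
9, 2, 1, 1
8, 5
…and 52 more, for 64 total.

64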